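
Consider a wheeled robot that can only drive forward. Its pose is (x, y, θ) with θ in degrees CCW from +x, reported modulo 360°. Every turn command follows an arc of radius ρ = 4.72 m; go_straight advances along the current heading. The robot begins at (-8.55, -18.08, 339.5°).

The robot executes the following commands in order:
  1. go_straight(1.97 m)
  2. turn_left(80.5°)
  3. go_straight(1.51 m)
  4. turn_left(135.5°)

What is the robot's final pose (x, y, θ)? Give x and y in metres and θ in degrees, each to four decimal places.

(-5.5581, -8.4928, 195.5000°)

set_pose: (x, y, θ) = (-8.5500, -18.0800, 339.5000°), ρ = 4.72
go_straight(1.97): x += 1.97·cos θ, y += 1.97·sin θ → (-6.7048, -18.7699, 339.5000°)
turn_left(80.5°): centre at ρ to the left, rotate +80.5° → (-0.9641, -16.7088, 420.0000° ≡ 60.0000°)
go_straight(1.51): x += 1.51·cos θ, y += 1.51·sin θ → (-0.2091, -15.4011, 60.0000°)
turn_left(135.5°): centre at ρ to the left, rotate +135.5° → (-5.5581, -8.4928, 195.5000°)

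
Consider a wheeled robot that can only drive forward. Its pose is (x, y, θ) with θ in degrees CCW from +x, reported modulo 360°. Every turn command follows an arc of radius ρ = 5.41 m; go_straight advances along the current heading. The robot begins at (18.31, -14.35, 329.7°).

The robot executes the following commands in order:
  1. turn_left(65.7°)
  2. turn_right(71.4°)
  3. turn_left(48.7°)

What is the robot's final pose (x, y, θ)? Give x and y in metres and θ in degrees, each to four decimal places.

(34.8565, -15.0228, 12.7000°)

set_pose: (x, y, θ) = (18.3100, -14.3500, 329.7000°), ρ = 5.41
turn_left(65.7°): centre at ρ to the left, rotate +65.7° → (24.1734, -14.0889, 395.4000° ≡ 35.4000°)
turn_right(71.4°): centre at ρ to the right, rotate −71.4° → (30.4872, -14.1219, -36.0000° ≡ 324.0000°)
turn_left(48.7°): centre at ρ to the left, rotate +48.7° → (34.8565, -15.0228, 372.7000° ≡ 12.7000°)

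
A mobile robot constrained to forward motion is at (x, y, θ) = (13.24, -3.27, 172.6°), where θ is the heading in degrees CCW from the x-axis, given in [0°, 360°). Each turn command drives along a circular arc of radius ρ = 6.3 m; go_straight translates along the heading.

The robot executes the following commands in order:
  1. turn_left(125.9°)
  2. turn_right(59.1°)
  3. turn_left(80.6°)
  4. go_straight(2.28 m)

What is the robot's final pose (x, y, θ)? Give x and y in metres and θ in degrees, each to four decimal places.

set_pose: (x, y, θ) = (13.2400, -3.2700, 172.6000°), ρ = 6.3
turn_left(125.9°): centre at ρ to the left, rotate +125.9° → (6.8920, -12.5236, 298.5000°)
turn_right(59.1°): centre at ρ to the right, rotate −59.1° → (6.7782, -18.7367, 239.4000°)
turn_left(80.6°): centre at ρ to the left, rotate +80.6° → (8.1513, -26.7697, 320.0000°)
go_straight(2.28): x += 2.28·cos θ, y += 2.28·sin θ → (9.8979, -28.2353, 320.0000°)

(9.8979, -28.2353, 320.0000°)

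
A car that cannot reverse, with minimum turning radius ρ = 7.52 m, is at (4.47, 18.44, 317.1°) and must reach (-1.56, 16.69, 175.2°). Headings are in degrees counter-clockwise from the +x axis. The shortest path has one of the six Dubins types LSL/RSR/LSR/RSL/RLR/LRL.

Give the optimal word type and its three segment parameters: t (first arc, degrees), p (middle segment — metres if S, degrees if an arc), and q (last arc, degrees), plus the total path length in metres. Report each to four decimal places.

RLR: t = 23.6911°, p = 316.0505°, q = 74.2594°, L = 54.3371 m

Let ψ = atan2(Δy, Δx) = atan2(-1.75, -6.03) = -163.8164° be the start→goal bearing.
Normalize: d = |goal − start| / ρ = 6.278806/7.52 = 0.834948, α = (θ_start − ψ) mod 360° = 120.9164° = 2.110390 rad, β = (θ_goal − ψ) mod 360° = 339.0164° = 5.916953 rad.
Common terms: sin α = 0.857917, cos α = -0.513788, sin β = -0.358100, cos β = 0.933683, cos(α−β) = -0.786935, d² = 0.697137. Work in radians in the unit-radius frame; every candidate has L = ρ·(t + p + q).
LSL: p² = 2 + d² − 2cos(α−β) + 2d(sin α − sin β) = 6.301629; p = √p² = 2.510305; φ = atan2(cos β − cos α, d + sin α − sin β) = 0.614575 rad; t = (φ − α) mod 2π = 4.787371 rad, q = (β − φ) mod 2π = 5.302378 rad → L = 7.52·(4.787371 + 2.510305 + 5.302378) = 7.52·12.600053 = 94.752398 m
RSR: p² = 2 + d² − 2cos(α−β) + 2d(sin β − sin α) = 2.240386; p = √p² = 1.496792; φ = atan2(cos α − cos β, d − sin α + sin β) = -1.828221 rad; t = (α − φ) mod 2π = 3.938611 rad, q = (φ − β) mod 2π = 4.821196 rad → L = 7.52·(3.938611 + 1.496792 + 4.821196) = 7.52·10.256599 = 77.129628 m
LSR: p² = d² − 2 + 2cos(α−β) + 2d(sin α + sin β) = -2.042090 < 0 → infeasible
RSL: p² = d² − 2 + 2cos(α−β) − 2d(sin α + sin β) = -3.711375 < 0 → infeasible
RLR: c = (6 − d² + 2cos(α−β) + 2d(sin α − sin β))/8 = 0.719952; p = 2π − arccos c = 5.516122 rad; φ = atan2(cos α − cos β, d − sin α + sin β) = -1.828221 rad; t = (α − φ + p/2) mod 2π = 0.413487 rad, q = (α − β − t + p) mod 2π = 1.296072 rad → L = 7.52·(0.413487 + 5.516122 + 1.296072) = 7.52·7.225680 = 54.337117 m
LRL: c = (6 − d² + 2cos(α−β) − 2d(sin α − sin β))/8 = 0.212296; p = 2π − arccos c = 4.926313 rad; φ = atan2(cos β − cos α, d + sin α − sin β) = 0.614575 rad; t = (φ − α + p/2) mod 2π = 0.967342 rad, q = (β − α − t + p) mod 2π = 1.482349 rad → L = 7.52·(0.967342 + 4.926313 + 1.482349) = 7.52·7.376004 = 55.467553 m
Shortest: RLR with L = 54.337117 m ≈ 54.3371 m
Convert RLR to answer units (arcs ×180/π): t = 0.413487·180/π = 23.6911°, p = 5.516122·180/π = 316.0505°, q = 1.296072·180/π = 74.2594°, L = 54.3371 m.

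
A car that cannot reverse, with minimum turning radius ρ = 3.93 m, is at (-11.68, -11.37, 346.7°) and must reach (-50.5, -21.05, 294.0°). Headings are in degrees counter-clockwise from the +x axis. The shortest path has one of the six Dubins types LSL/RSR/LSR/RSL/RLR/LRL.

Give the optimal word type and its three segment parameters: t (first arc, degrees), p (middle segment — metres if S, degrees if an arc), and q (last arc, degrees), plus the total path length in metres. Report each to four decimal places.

RSL: t = 172.7653°, p = 33.6837 m, q = 120.0653°, L = 53.7694 m

Let ψ = atan2(Δy, Δx) = atan2(-9.68, -38.82) = -165.9985° be the start→goal bearing.
Normalize: d = |goal − start| / ρ = 40.008684/3.93 = 10.180327, α = (θ_start − ψ) mod 360° = 152.6985° = 2.665091 rad, β = (θ_goal − ψ) mod 360° = 99.9985° = 1.745303 rad.
Common terms: sin α = 0.458673, cos α = -0.888605, sin β = 0.984812, cos β = -0.173622, cos(α−β) = 0.605988, d² = 103.639052. Work in radians in the unit-radius frame; every candidate has L = ρ·(t + p + q).
LSL: p² = 2 + d² − 2cos(α−β) + 2d(sin α − sin β) = 93.714535; p = √p² = 9.680627; φ = atan2(cos β − cos α, d + sin α − sin β) = 0.073924 rad; t = (φ − α) mod 2π = 3.692018 rad, q = (β − φ) mod 2π = 1.671378 rad → L = 3.93·(3.692018 + 9.680627 + 1.671378) = 3.93·15.044024 = 59.123013 m
RSR: p² = 2 + d² − 2cos(α−β) + 2d(sin β − sin α) = 115.139617; p = √p² = 10.730313; φ = atan2(cos α − cos β, d − sin α + sin β) = -0.066681 rad; t = (α − φ) mod 2π = 2.731773 rad, q = (φ − β) mod 2π = 4.471201 rad → L = 3.93·(2.731773 + 10.730313 + 4.471201) = 3.93·17.933287 = 70.477817 m
LSR: p² = d² − 2 + 2cos(α−β) + 2d(sin α + sin β) = 132.241333; p = √p² = 11.499623; φ = atan2(−cos α − cos β, d + sin α + sin β) − atan2(−2, p) = 0.263327 rad; t = (φ − α) mod 2π = 3.881421 rad, q = (φ − β) mod 2π = 4.801209 rad → L = 3.93·(3.881421 + 11.499623 + 4.801209) = 3.93·20.182253 = 79.316256 m
RSL: p² = d² − 2 + 2cos(α−β) − 2d(sin α + sin β) = 73.460725; p = √p² = 8.570923; φ = atan2(cos α + cos β, d − sin α − sin β) − atan2(2, p) = -0.350231 rad; t = (α − φ) mod 2π = 3.015323 rad, q = (β − φ) mod 2π = 2.095534 rad → L = 3.93·(3.015323 + 8.570923 + 2.095534) = 3.93·13.681780 = 53.769397 m
RLR: c = (6 − d² + 2cos(α−β) + 2d(sin α − sin β))/8 = -13.392452, |c| > 1 → infeasible
LRL: c = (6 − d² + 2cos(α−β) − 2d(sin α − sin β))/8 = -10.714317, |c| > 1 → infeasible
Shortest: RSL with L = 53.769397 m ≈ 53.7694 m
Convert RSL to answer units (arcs ×180/π): t = 3.015323·180/π = 172.7653°, p = ρ·p = 3.93·8.570923 = 33.6837 m, q = 2.095534·180/π = 120.0653°, L = 53.7694 m.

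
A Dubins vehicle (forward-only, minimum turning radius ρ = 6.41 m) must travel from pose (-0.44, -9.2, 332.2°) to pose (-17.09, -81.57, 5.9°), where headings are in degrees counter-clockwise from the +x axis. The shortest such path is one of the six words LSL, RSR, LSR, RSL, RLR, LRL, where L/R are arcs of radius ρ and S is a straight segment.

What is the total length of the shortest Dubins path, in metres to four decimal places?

Let ψ = atan2(Δy, Δx) = atan2(-72.37, -16.65) = -102.9564° be the start→goal bearing.
Normalize: d = |goal − start| / ρ = 74.260618/6.41 = 11.585120, α = (θ_start − ψ) mod 360° = 75.1564° = 1.311727 rad, β = (θ_goal − ψ) mod 360° = 108.8564° = 1.899903 rad.
Common terms: sin α = 0.966629, cos α = 0.256181, sin β = 0.946331, cos β = -0.323198, cos(α−β) = 0.831954, d² = 134.215001. Work in radians in the unit-radius frame; every candidate has L = ρ·(t + p + q).
LSL: p² = 2 + d² − 2cos(α−β) + 2d(sin α − sin β) = 135.021394; p = √p² = 11.619871; φ = atan2(cos β − cos α, d + sin α − sin β) = -0.049882 rad; t = (φ − α) mod 2π = 4.921576 rad, q = (β − φ) mod 2π = 1.949785 rad → L = 6.41·(4.921576 + 11.619871 + 1.949785) = 6.41·18.491232 = 118.528797 m
RSR: p² = 2 + d² − 2cos(α−β) + 2d(sin β − sin α) = 134.080792; p = √p² = 11.579326; φ = atan2(cos α − cos β, d − sin α + sin β) = 0.050057 rad; t = (α − φ) mod 2π = 1.261671 rad, q = (φ − β) mod 2π = 4.433338 rad → L = 6.41·(1.261671 + 11.579326 + 4.433338) = 6.41·17.274335 = 110.728490 m
LSR: p² = d² − 2 + 2cos(α−β) + 2d(sin α + sin β) = 178.202657; p = √p² = 13.349257; φ = atan2(−cos α − cos β, d + sin α + sin β) − atan2(−2, p) = 0.153680 rad; t = (φ − α) mod 2π = 5.125138 rad, q = (φ − β) mod 2π = 4.536962 rad → L = 6.41·(5.125138 + 13.349257 + 4.536962) = 6.41·23.011356 = 147.502794 m
RSL: p² = d² − 2 + 2cos(α−β) − 2d(sin α + sin β) = 89.555162; p = √p² = 9.463359; φ = atan2(cos α + cos β, d − sin α − sin β) − atan2(2, p) = -0.215205 rad; t = (α − φ) mod 2π = 1.526933 rad, q = (β − φ) mod 2π = 2.115109 rad → L = 6.41·(1.526933 + 9.463359 + 2.115109) = 6.41·13.105401 = 84.005619 m
RLR: c = (6 − d² + 2cos(α−β) + 2d(sin α − sin β))/8 = -15.760099, |c| > 1 → infeasible
LRL: c = (6 − d² + 2cos(α−β) − 2d(sin α − sin β))/8 = -15.877674, |c| > 1 → infeasible
Shortest: RSL with L = 84.005619 m ≈ 84.0056 m

84.0056 m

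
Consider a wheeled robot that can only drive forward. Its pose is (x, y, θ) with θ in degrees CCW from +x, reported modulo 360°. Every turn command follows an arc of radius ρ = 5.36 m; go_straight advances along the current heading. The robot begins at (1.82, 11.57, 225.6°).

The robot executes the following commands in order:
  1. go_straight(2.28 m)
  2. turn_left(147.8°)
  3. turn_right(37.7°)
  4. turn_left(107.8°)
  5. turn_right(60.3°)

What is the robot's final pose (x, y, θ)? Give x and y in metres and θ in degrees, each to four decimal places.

set_pose: (x, y, θ) = (1.8200, 11.5700, 225.6000°), ρ = 5.36
go_straight(2.28): x += 2.28·cos θ, y += 2.28·sin θ → (0.2248, 9.9410, 225.6000°)
turn_left(147.8°): centre at ρ to the left, rotate +147.8° → (5.2965, 0.9767, 373.4000° ≡ 13.4000°)
turn_right(37.7°): centre at ρ to the right, rotate −37.7° → (8.7444, 0.6478, -24.3000° ≡ 335.7000°)
turn_left(107.8°): centre at ρ to the left, rotate +107.8° → (16.2757, 4.9261, 443.5000° ≡ 83.5000°)
turn_right(60.3°): centre at ρ to the right, rotate −60.3° → (19.4897, 9.2459, 23.2000°)

(19.4897, 9.2459, 23.2000°)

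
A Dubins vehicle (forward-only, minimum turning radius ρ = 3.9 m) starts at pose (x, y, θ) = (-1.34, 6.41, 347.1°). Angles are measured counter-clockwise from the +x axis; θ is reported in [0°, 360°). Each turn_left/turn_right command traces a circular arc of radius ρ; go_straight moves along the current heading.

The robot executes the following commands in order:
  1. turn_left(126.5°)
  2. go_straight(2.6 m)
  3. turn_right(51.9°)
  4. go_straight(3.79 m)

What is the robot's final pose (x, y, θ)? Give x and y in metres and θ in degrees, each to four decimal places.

(4.0003, 20.9028, 61.7000°)

set_pose: (x, y, θ) = (-1.3400, 6.4100, 347.1000°), ρ = 3.9
turn_left(126.5°): centre at ρ to the left, rotate +126.5° → (3.1045, 11.7729, 473.6000° ≡ 113.6000°)
go_straight(2.6): x += 2.6·cos θ, y += 2.6·sin θ → (2.0636, 14.1555, 113.6000°)
turn_right(51.9°): centre at ρ to the right, rotate −51.9° → (2.2035, 17.5658, 61.7000°)
go_straight(3.79): x += 3.79·cos θ, y += 3.79·sin θ → (4.0003, 20.9028, 61.7000°)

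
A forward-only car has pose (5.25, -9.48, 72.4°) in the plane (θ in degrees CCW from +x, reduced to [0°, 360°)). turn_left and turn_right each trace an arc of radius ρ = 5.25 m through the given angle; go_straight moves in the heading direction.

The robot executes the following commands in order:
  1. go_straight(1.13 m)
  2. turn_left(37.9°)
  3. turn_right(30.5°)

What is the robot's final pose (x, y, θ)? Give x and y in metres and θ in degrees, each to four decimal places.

set_pose: (x, y, θ) = (5.2500, -9.4800, 72.4000°), ρ = 5.25
go_straight(1.13): x += 1.13·cos θ, y += 1.13·sin θ → (5.5917, -8.4029, 72.4000°)
turn_left(37.9°): centre at ρ to the left, rotate +37.9° → (5.5113, -4.9940, 110.3000°)
turn_right(30.5°): centre at ρ to the right, rotate −30.5° → (5.2682, -2.2429, 79.8000°)

(5.2682, -2.2429, 79.8000°)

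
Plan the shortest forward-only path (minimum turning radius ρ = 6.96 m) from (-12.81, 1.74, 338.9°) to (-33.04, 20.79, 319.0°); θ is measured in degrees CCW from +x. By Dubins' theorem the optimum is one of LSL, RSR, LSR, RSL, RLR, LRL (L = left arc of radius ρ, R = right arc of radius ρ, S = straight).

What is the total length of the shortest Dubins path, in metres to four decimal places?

66.7558 m

Let ψ = atan2(Δy, Δx) = atan2(19.05, -20.23) = 136.7207° be the start→goal bearing.
Normalize: d = |goal − start| / ρ = 27.787684/6.96 = 3.992483, α = (θ_start − ψ) mod 360° = 202.1793° = 3.528695 rad, β = (θ_goal − ψ) mod 360° = 182.2793° = 3.181374 rad.
Common terms: sin α = -0.377506, cos α = -0.926007, sin β = -0.039771, cos β = -0.999209, cos(α−β) = 0.940288, d² = 15.939924. Work in radians in the unit-radius frame; every candidate has L = ρ·(t + p + q).
LSL: p² = 2 + d² − 2cos(α−β) + 2d(sin α − sin β) = 13.362541; p = √p² = 3.655481; φ = atan2(cos β − cos α, d + sin α − sin β) = -0.020027 rad; t = (φ − α) mod 2π = 2.734464 rad, q = (β − φ) mod 2π = 3.201401 rad → L = 6.96·(2.734464 + 3.655481 + 3.201401) = 6.96·9.591346 = 66.755766 m
RSR: p² = 2 + d² − 2cos(α−β) + 2d(sin β − sin α) = 18.756154; p = √p² = 4.330838; φ = atan2(cos α − cos β, d − sin α + sin β) = 0.016903 rad; t = (α − φ) mod 2π = 3.511791 rad, q = (φ − β) mod 2π = 3.118714 rad → L = 6.96·(3.511791 + 4.330838 + 3.118714) = 6.96·10.961343 = 76.290950 m
LSR: p² = d² − 2 + 2cos(α−β) + 2d(sin α + sin β) = 12.488554; p = √p² = 3.533915; φ = atan2(−cos α − cos β, d + sin α + sin β) − atan2(−2, p) = 1.008966 rad; t = (φ − α) mod 2π = 3.763457 rad, q = (φ − β) mod 2π = 4.110778 rad → L = 6.96·(3.763457 + 3.533915 + 4.110778) = 6.96·11.408149 = 79.400720 m
RSL: p² = d² − 2 + 2cos(α−β) − 2d(sin α + sin β) = 19.152446; p = √p² = 4.376351; φ = atan2(cos α + cos β, d − sin α − sin β) − atan2(2, p) = -0.840300 rad; t = (α − φ) mod 2π = 4.368994 rad, q = (β − φ) mod 2π = 4.021674 rad → L = 6.96·(4.368994 + 4.376351 + 4.021674) = 6.96·12.767019 = 88.858453 m
RLR: c = (6 − d² + 2cos(α−β) + 2d(sin α − sin β))/8 = -1.344519, |c| > 1 → infeasible
LRL: c = (6 − d² + 2cos(α−β) − 2d(sin α − sin β))/8 = -0.670318; p = 2π − arccos c = 3.977752 rad; φ = atan2(cos β − cos α, d + sin α − sin β) = -0.020027 rad; t = (φ − α + p/2) mod 2π = 4.723340 rad, q = (β − α − t + p) mod 2π = 5.190277 rad → L = 6.96·(4.723340 + 3.977752 + 5.190277) = 6.96·13.891369 = 96.683930 m
Shortest: LSL with L = 66.755766 m ≈ 66.7558 m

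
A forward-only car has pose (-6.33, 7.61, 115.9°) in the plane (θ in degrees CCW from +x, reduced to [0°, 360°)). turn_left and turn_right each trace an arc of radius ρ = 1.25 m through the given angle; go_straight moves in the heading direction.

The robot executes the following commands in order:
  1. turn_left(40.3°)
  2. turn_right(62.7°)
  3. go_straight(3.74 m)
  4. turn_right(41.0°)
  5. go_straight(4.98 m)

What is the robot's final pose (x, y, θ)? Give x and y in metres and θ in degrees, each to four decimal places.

(-4.6340, 17.7963, 52.5000°)

set_pose: (x, y, θ) = (-6.3300, 7.6100, 115.9000°), ρ = 1.25
turn_left(40.3°): centre at ρ to the left, rotate +40.3° → (-6.9500, 8.2077, 156.2000°)
turn_right(62.7°): centre at ρ to the right, rotate −62.7° → (-7.6933, 9.2751, 93.5000°)
go_straight(3.74): x += 3.74·cos θ, y += 3.74·sin θ → (-7.9216, 13.0081, 93.5000°)
turn_right(41.0°): centre at ρ to the right, rotate −41.0° → (-7.6656, 13.8454, 52.5000°)
go_straight(4.98): x += 4.98·cos θ, y += 4.98·sin θ → (-4.6340, 17.7963, 52.5000°)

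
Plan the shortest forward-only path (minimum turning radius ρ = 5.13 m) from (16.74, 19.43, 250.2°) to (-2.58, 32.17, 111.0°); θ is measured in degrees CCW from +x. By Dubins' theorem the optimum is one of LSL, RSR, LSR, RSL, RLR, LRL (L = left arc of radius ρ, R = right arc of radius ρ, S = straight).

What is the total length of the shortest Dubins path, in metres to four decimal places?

28.5584 m

Let ψ = atan2(Δy, Δx) = atan2(12.74, -19.32) = 146.5983° be the start→goal bearing.
Normalize: d = |goal − start| / ρ = 23.142385/5.13 = 4.511186, α = (θ_start − ψ) mod 360° = 103.6017° = 1.808190 rad, β = (θ_goal − ψ) mod 360° = 324.4017° = 5.661877 rad.
Common terms: sin α = 0.971954, cos α = -0.235170, sin β = -0.582099, cos β = 0.813118, cos(α−β) = -0.756995, d² = 20.350801. Work in radians in the unit-radius frame; every candidate has L = ρ·(t + p + q).
LSL: p² = 2 + d² − 2cos(α−β) + 2d(sin α − sin β) = 37.886040; p = √p² = 6.155164; φ = atan2(cos β − cos α, d + sin α − sin β) = 0.171145 rad; t = (φ − α) mod 2π = 4.646140 rad, q = (β − φ) mod 2π = 5.490733 rad → L = 5.13·(4.646140 + 6.155164 + 5.490733) = 5.13·16.292036 = 83.578145 m
RSR: p² = 2 + d² − 2cos(α−β) + 2d(sin β − sin α) = 9.843542; p = √p² = 3.137442; φ = atan2(cos α − cos β, d − sin α + sin β) = -0.340673 rad; t = (α − φ) mod 2π = 2.148864 rad, q = (φ − β) mod 2π = 0.280635 rad → L = 5.13·(2.148864 + 3.137442 + 0.280635) = 5.13·5.566940 = 28.558404 m
LSR: p² = d² − 2 + 2cos(α−β) + 2d(sin α + sin β) = 20.354227; p = √p² = 4.511566; φ = atan2(−cos α − cos β, d + sin α + sin β) − atan2(−2, p) = 0.299891 rad; t = (φ − α) mod 2π = 4.774886 rad, q = (φ − β) mod 2π = 0.921199 rad → L = 5.13·(4.774886 + 4.511566 + 0.921199) = 5.13·10.207651 = 52.365252 m
RSL: p² = d² − 2 + 2cos(α−β) − 2d(sin α + sin β) = 13.319395; p = √p² = 3.649575; φ = atan2(cos α + cos β, d − sin α − sin β) − atan2(2, p) = -0.361989 rad; t = (α − φ) mod 2π = 2.170179 rad, q = (β − φ) mod 2π = 6.023866 rad → L = 5.13·(2.170179 + 3.649575 + 6.023866) = 5.13·11.843620 = 60.757769 m
RLR: c = (6 − d² + 2cos(α−β) + 2d(sin α − sin β))/8 = -0.230443; p = 2π − arccos c = 4.479856 rad; φ = atan2(cos α − cos β, d − sin α + sin β) = -0.340673 rad; t = (α − φ + p/2) mod 2π = 4.388792 rad, q = (α − β − t + p) mod 2π = 2.520563 rad → L = 5.13·(4.388792 + 4.479856 + 2.520563) = 5.13·11.389211 = 58.426652 m
LRL: c = (6 − d² + 2cos(α−β) − 2d(sin α − sin β))/8 = -3.735755, |c| > 1 → infeasible
Shortest: RSR with L = 28.558404 m ≈ 28.5584 m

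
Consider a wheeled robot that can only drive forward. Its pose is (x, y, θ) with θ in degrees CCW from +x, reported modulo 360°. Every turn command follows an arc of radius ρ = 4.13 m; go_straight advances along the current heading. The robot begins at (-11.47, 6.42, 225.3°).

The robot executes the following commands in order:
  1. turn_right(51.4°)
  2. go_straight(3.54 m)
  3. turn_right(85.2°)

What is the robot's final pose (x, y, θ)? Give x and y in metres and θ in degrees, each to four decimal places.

(-22.0545, 9.7949, 88.7000°)

set_pose: (x, y, θ) = (-11.4700, 6.4200, 225.3000°), ρ = 4.13
turn_right(51.4°): centre at ρ to the right, rotate −51.4° → (-14.8445, 5.2184, 173.9000°)
go_straight(3.54): x += 3.54·cos θ, y += 3.54·sin θ → (-18.3644, 5.5946, 173.9000°)
turn_right(85.2°): centre at ρ to the right, rotate −85.2° → (-22.0545, 9.7949, 88.7000°)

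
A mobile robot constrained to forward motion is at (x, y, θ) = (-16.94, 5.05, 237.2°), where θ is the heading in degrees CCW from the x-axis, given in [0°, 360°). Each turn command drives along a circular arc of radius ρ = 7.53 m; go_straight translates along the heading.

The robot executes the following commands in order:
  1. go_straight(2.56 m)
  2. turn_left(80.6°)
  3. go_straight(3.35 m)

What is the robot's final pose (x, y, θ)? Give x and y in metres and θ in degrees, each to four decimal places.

set_pose: (x, y, θ) = (-16.9400, 5.0500, 237.2000°), ρ = 7.53
go_straight(2.56): x += 2.56·cos θ, y += 2.56·sin θ → (-18.3268, 2.8981, 237.2000°)
turn_left(80.6°): centre at ρ to the left, rotate +80.6° → (-17.0554, -6.7592, 317.8000°)
go_straight(3.35): x += 3.35·cos θ, y += 3.35·sin θ → (-14.5737, -9.0094, 317.8000°)

(-14.5737, -9.0094, 317.8000°)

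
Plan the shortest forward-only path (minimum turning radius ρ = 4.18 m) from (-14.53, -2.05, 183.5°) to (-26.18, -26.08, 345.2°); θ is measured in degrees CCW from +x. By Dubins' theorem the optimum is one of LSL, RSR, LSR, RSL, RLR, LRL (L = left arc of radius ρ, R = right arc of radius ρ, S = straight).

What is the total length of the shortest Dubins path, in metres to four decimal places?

30.9700 m

Let ψ = atan2(Δy, Δx) = atan2(-24.03, -11.65) = -115.8646° be the start→goal bearing.
Normalize: d = |goal − start| / ρ = 26.705119/4.18 = 6.388785, α = (θ_start − ψ) mod 360° = 299.3646° = 5.224898 rad, β = (θ_goal − ψ) mod 360° = 101.0646° = 1.763910 rad.
Common terms: sin α = -0.871517, cos α = 0.490365, sin β = 0.981411, cos β = -0.191916, cos(α−β) = -0.949425, d² = 40.816568. Work in radians in the unit-radius frame; every candidate has L = ρ·(t + p + q).
LSL: p² = 2 + d² − 2cos(α−β) + 2d(sin α − sin β) = 21.039499; p = √p² = 4.586883; φ = atan2(cos β − cos α, d + sin α − sin β) = -0.149300 rad; t = (φ − α) mod 2π = 0.908987 rad, q = (β − φ) mod 2π = 1.913210 rad → L = 4.18·(0.908987 + 4.586883 + 1.913210) = 4.18·7.409081 = 30.969958 m
RSR: p² = 2 + d² − 2cos(α−β) + 2d(sin β − sin α) = 68.391339; p = √p² = 8.269906; φ = atan2(cos α − cos β, d − sin α + sin β) = 0.082596 rad; t = (α − φ) mod 2π = 5.142302 rad, q = (φ − β) mod 2π = 4.601871 rad → L = 4.18·(5.142302 + 8.269906 + 4.601871) = 4.18·18.014079 = 75.298849 m
LSR: p² = d² − 2 + 2cos(α−β) + 2d(sin α + sin β) = 38.321901; p = √p² = 6.190469; φ = atan2(−cos α − cos β, d + sin α + sin β) − atan2(−2, p) = 0.266599 rad; t = (φ − α) mod 2π = 1.324887 rad, q = (φ − β) mod 2π = 4.785875 rad → L = 4.18·(1.324887 + 6.190469 + 4.785875) = 4.18·12.301230 = 51.419142 m
RSL: p² = d² − 2 + 2cos(α−β) − 2d(sin α + sin β) = 35.513532; p = √p² = 5.959323; φ = atan2(cos α + cos β, d − sin α − sin β) − atan2(2, p) = -0.276300 rad; t = (α − φ) mod 2π = 5.501198 rad, q = (β − φ) mod 2π = 2.040210 rad → L = 4.18·(5.501198 + 5.959323 + 2.040210) = 4.18·13.500732 = 56.433060 m
RLR: c = (6 − d² + 2cos(α−β) + 2d(sin α − sin β))/8 = -7.548917, |c| > 1 → infeasible
LRL: c = (6 − d² + 2cos(α−β) − 2d(sin α − sin β))/8 = -1.629937, |c| > 1 → infeasible
Shortest: LSL with L = 30.969958 m ≈ 30.9700 m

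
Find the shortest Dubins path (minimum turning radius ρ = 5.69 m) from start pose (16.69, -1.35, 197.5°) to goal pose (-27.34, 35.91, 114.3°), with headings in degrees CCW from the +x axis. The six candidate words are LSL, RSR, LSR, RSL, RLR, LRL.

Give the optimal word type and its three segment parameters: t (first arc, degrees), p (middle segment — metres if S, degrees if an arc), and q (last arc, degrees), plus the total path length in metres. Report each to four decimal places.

RSR: t = 60.1244°, p = 50.4657 m, q = 23.0756°, L = 58.7282 m

Let ψ = atan2(Δy, Δx) = atan2(37.26, -44.03) = 139.7607° be the start→goal bearing.
Normalize: d = |goal − start| / ρ = 57.679706/5.69 = 10.137031, α = (θ_start − ψ) mod 360° = 57.7393° = 1.007740 rad, β = (θ_goal − ψ) mod 360° = 334.5393° = 5.838812 rad.
Common terms: sin α = 0.845628, cos α = 0.533773, sin β = -0.429892, cos β = 0.902880, cos(α−β) = 0.118404, d² = 102.759397. Work in radians in the unit-radius frame; every candidate has L = ρ·(t + p + q).
LSL: p² = 2 + d² − 2cos(α−β) + 2d(sin α − sin β) = 130.382564; p = √p² = 11.418518; φ = atan2(cos β − cos α, d + sin α − sin β) = 0.032331 rad; t = (φ − α) mod 2π = 5.307776 rad, q = (β − φ) mod 2π = 5.806481 rad → L = 5.69·(5.307776 + 11.418518 + 5.806481) = 5.69·22.532775 = 128.211491 m
RSR: p² = 2 + d² − 2cos(α−β) + 2d(sin β − sin α) = 78.662613; p = √p² = 8.869195; φ = atan2(cos α − cos β, d − sin α + sin β) = -0.041629 rad; t = (α − φ) mod 2π = 1.049369 rad, q = (φ − β) mod 2π = 0.402745 rad → L = 5.69·(1.049369 + 8.869195 + 0.402745) = 5.69·10.321309 = 58.728246 m
LSR: p² = d² − 2 + 2cos(α−β) + 2d(sin α + sin β) = 109.424854; p = √p² = 10.460634; φ = atan2(−cos α − cos β, d + sin α + sin β) − atan2(−2, p) = 0.053605 rad; t = (φ − α) mod 2π = 5.329050 rad, q = (φ − β) mod 2π = 0.497979 rad → L = 5.69·(5.329050 + 10.460634 + 0.497979) = 5.69·16.287662 = 92.676797 m
RSL: p² = d² − 2 + 2cos(α−β) − 2d(sin α + sin β) = 92.567555; p = √p² = 9.621203; φ = atan2(cos α + cos β, d − sin α − sin β) − atan2(2, p) = -0.058233 rad; t = (α − φ) mod 2π = 1.065974 rad, q = (β − φ) mod 2π = 5.897045 rad → L = 5.69·(1.065974 + 9.621203 + 5.897045) = 5.69·16.584222 = 94.364224 m
RLR: c = (6 − d² + 2cos(α−β) + 2d(sin α − sin β))/8 = -8.832827, |c| > 1 → infeasible
LRL: c = (6 − d² + 2cos(α−β) − 2d(sin α − sin β))/8 = -15.297821, |c| > 1 → infeasible
Shortest: RSR with L = 58.728246 m ≈ 58.7282 m
Convert RSR to answer units (arcs ×180/π): t = 1.049369·180/π = 60.1244°, p = ρ·p = 5.69·8.869195 = 50.4657 m, q = 0.402745·180/π = 23.0756°, L = 58.7282 m.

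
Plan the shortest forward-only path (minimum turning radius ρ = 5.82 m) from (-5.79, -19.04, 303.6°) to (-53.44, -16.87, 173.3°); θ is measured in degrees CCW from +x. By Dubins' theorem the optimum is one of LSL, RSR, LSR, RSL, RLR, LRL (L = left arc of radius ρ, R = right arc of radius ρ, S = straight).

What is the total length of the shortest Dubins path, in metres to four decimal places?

Let ψ = atan2(Δy, Δx) = atan2(2.17, -47.65) = 177.3925° be the start→goal bearing.
Normalize: d = |goal − start| / ρ = 47.699386/5.82 = 8.195771, α = (θ_start − ψ) mod 360° = 126.2075° = 2.202736 rad, β = (θ_goal − ψ) mod 360° = 355.9075° = 6.211757 rad.
Common terms: sin α = 0.806883, cos α = -0.590711, sin β = -0.071367, cos β = 0.997450, cos(α−β) = -0.646790, d² = 67.170658. Work in radians in the unit-radius frame; every candidate has L = ρ·(t + p + q).
LSL: p² = 2 + d² − 2cos(α−β) + 2d(sin α − sin β) = 84.860120; p = √p² = 9.211955; φ = atan2(cos β − cos α, d + sin α − sin β) = 0.173268 rad; t = (φ − α) mod 2π = 4.253717 rad, q = (β − φ) mod 2π = 6.038489 rad → L = 5.82·(4.253717 + 9.211955 + 6.038489) = 5.82·19.504162 = 113.514222 m
RSR: p² = 2 + d² − 2cos(α−β) + 2d(sin β − sin α) = 56.068355; p = √p² = 7.487881; φ = atan2(cos α − cos β, d − sin α + sin β) = -0.213721 rad; t = (α − φ) mod 2π = 2.416457 rad, q = (φ − β) mod 2π = 6.140893 rad → L = 5.82·(2.416457 + 7.487881 + 6.140893) = 5.82·16.045230 = 93.383238 m
LSR: p² = d² − 2 + 2cos(α−β) + 2d(sin α + sin β) = 75.933318; p = √p² = 8.713973; φ = atan2(−cos α − cos β, d + sin α + sin β) − atan2(−2, p) = 0.180100 rad; t = (φ − α) mod 2π = 4.260549 rad, q = (φ − β) mod 2π = 0.251528 rad → L = 5.82·(4.260549 + 8.713973 + 0.251528) = 5.82·13.226049 = 76.975607 m
RSL: p² = d² − 2 + 2cos(α−β) − 2d(sin α + sin β) = 51.820839; p = √p² = 7.198669; φ = atan2(cos α + cos β, d − sin α − sin β) − atan2(2, p) = -0.216528 rad; t = (α − φ) mod 2π = 2.419264 rad, q = (β − φ) mod 2π = 0.145100 rad → L = 5.82·(2.419264 + 7.198669 + 0.145100) = 5.82·9.763032 = 56.820848 m
RLR: c = (6 − d² + 2cos(α−β) + 2d(sin α − sin β))/8 = -6.008544, |c| > 1 → infeasible
LRL: c = (6 − d² + 2cos(α−β) − 2d(sin α − sin β))/8 = -9.607515, |c| > 1 → infeasible
Shortest: RSL with L = 56.820848 m ≈ 56.8208 m

56.8208 m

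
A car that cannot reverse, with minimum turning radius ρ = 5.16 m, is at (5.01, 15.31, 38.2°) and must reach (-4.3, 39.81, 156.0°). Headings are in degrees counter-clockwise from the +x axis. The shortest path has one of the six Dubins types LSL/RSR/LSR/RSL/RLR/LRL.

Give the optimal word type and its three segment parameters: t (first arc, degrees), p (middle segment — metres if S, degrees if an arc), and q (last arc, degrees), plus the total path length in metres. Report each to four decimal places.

LSL: t = 79.3822°, p = 17.7482 m, q = 38.4178°, L = 28.3572 m

Let ψ = atan2(Δy, Δx) = atan2(24.50, -9.31) = 110.8068° be the start→goal bearing.
Normalize: d = |goal − start| / ρ = 26.209275/5.16 = 5.079317, α = (θ_start − ψ) mod 360° = 287.3932° = 5.015958 rad, β = (θ_goal − ψ) mod 360° = 45.1932° = 0.788770 rad.
Common terms: sin α = -0.954276, cos α = 0.298928, sin β = 0.709487, cos β = 0.704718, cos(α−β) = -0.466387, d² = 25.799460. Work in radians in the unit-radius frame; every candidate has L = ρ·(t + p + q).
LSL: p² = 2 + d² − 2cos(α−β) + 2d(sin α − sin β) = 11.830674; p = √p² = 3.439575; φ = atan2(cos β − cos α, d + sin α − sin β) = 0.118252 rad; t = (φ − α) mod 2π = 1.385480 rad, q = (β − φ) mod 2π = 0.670518 rad → L = 5.16·(1.385480 + 3.439575 + 0.670518) = 5.16·5.495573 = 28.357155 m
RSR: p² = 2 + d² − 2cos(α−β) + 2d(sin β − sin α) = 45.633792; p = √p² = 6.755279; φ = atan2(cos α − cos β, d − sin α + sin β) = -0.060106 rad; t = (α − φ) mod 2π = 5.076064 rad, q = (φ − β) mod 2π = 5.434309 rad → L = 5.16·(5.076064 + 6.755279 + 5.434309) = 5.16·17.265652 = 89.090762 m
LSR: p² = d² − 2 + 2cos(α−β) + 2d(sin α + sin β) = 20.379969; p = √p² = 4.514418; φ = atan2(−cos α − cos β, d + sin α + sin β) − atan2(−2, p) = 0.212346 rad; t = (φ − α) mod 2π = 1.479574 rad, q = (φ − β) mod 2π = 5.706761 rad → L = 5.16·(1.479574 + 4.514418 + 5.706761) = 5.16·11.700753 = 60.375887 m
RSL: p² = d² − 2 + 2cos(α−β) − 2d(sin α + sin β) = 25.353404; p = √p² = 5.035216; φ = atan2(cos α + cos β, d − sin α − sin β) − atan2(2, p) = -0.191769 rad; t = (α − φ) mod 2π = 5.207727 rad, q = (β − φ) mod 2π = 0.980539 rad → L = 5.16·(5.207727 + 5.035216 + 0.980539) = 5.16·11.223483 = 57.913170 m
RLR: c = (6 − d² + 2cos(α−β) + 2d(sin α − sin β))/8 = -4.704224, |c| > 1 → infeasible
LRL: c = (6 − d² + 2cos(α−β) − 2d(sin α − sin β))/8 = -0.478834; p = 2π − arccos c = 4.213063 rad; φ = atan2(cos β − cos α, d + sin α − sin β) = 0.118252 rad; t = (φ − α + p/2) mod 2π = 3.492011 rad, q = (β − α − t + p) mod 2π = 2.777049 rad → L = 5.16·(3.492011 + 4.213063 + 2.777049) = 5.16·10.482123 = 54.087755 m
Shortest: LSL with L = 28.357155 m ≈ 28.3572 m
Convert LSL to answer units (arcs ×180/π): t = 1.385480·180/π = 79.3822°, p = ρ·p = 5.16·3.439575 = 17.7482 m, q = 0.670518·180/π = 38.4178°, L = 28.3572 m.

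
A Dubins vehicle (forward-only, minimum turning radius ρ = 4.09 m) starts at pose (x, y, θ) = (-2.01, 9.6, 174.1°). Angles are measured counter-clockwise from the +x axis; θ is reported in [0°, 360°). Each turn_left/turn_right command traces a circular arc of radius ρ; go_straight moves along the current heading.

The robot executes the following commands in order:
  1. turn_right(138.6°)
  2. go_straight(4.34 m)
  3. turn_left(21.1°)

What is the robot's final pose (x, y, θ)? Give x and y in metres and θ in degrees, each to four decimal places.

set_pose: (x, y, θ) = (-2.0100, 9.6000, 174.1000°), ρ = 4.09
turn_right(138.6°): centre at ρ to the right, rotate −138.6° → (-3.9647, 16.9981, 35.5000°)
go_straight(4.34): x += 4.34·cos θ, y += 4.34·sin θ → (-0.4314, 19.5183, 35.5000°)
turn_left(21.1°): centre at ρ to the left, rotate +21.1° → (0.6081, 20.5966, 56.6000°)

(0.6081, 20.5966, 56.6000°)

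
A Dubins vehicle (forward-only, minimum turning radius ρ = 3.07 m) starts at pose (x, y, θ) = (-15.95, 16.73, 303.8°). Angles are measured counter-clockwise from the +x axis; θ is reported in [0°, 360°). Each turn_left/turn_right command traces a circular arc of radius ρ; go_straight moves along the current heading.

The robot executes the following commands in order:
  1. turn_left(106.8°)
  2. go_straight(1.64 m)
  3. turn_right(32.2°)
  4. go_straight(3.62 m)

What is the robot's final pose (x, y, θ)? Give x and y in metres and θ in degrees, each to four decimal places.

set_pose: (x, y, θ) = (-15.9500, 16.7300, 303.8000°), ρ = 3.07
turn_left(106.8°): centre at ρ to the left, rotate +106.8° → (-11.0266, 16.4892, 410.6000° ≡ 50.6000°)
go_straight(1.64): x += 1.64·cos θ, y += 1.64·sin θ → (-9.9856, 17.7565, 50.6000°)
turn_right(32.2°): centre at ρ to the right, rotate −32.2° → (-8.5824, 18.7209, 18.4000°)
go_straight(3.62): x += 3.62·cos θ, y += 3.62·sin θ → (-5.1474, 19.8636, 18.4000°)

(-5.1474, 19.8636, 18.4000°)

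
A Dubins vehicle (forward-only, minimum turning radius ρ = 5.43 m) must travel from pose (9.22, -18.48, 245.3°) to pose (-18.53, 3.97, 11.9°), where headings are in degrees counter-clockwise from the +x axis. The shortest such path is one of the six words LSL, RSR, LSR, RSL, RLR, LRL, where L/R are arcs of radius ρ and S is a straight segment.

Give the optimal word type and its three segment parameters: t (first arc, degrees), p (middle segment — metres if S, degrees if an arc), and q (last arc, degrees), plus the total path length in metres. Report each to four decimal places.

RSR: t = 99.7204°, p = 26.3023 m, q = 133.6796°, L = 48.4220 m

Let ψ = atan2(Δy, Δx) = atan2(22.45, -27.75) = 141.0268° be the start→goal bearing.
Normalize: d = |goal − start| / ρ = 35.694047/5.43 = 6.573489, α = (θ_start − ψ) mod 360° = 104.2732° = 1.819910 rad, β = (θ_goal − ψ) mod 360° = 230.8732° = 4.029497 rad.
Common terms: sin α = 0.969131, cos α = -0.246545, sin β = -0.775751, cos β = -0.631039, cos(α−β) = -0.596225, d² = 43.210762. Work in radians in the unit-radius frame; every candidate has L = ρ·(t + p + q).
LSL: p² = 2 + d² − 2cos(α−β) + 2d(sin α − sin β) = 69.343142; p = √p² = 8.327253; φ = atan2(cos β − cos α, d + sin α − sin β) = -0.046189 rad; t = (φ − α) mod 2π = 4.417086 rad, q = (β − φ) mod 2π = 4.075686 rad → L = 5.43·(4.417086 + 8.327253 + 4.075686) = 5.43·16.820025 = 91.332736 m
RSR: p² = 2 + d² − 2cos(α−β) + 2d(sin β − sin α) = 23.463282; p = √p² = 4.843891; φ = atan2(cos α − cos β, d − sin α + sin β) = 0.079461 rad; t = (α − φ) mod 2π = 1.740449 rad, q = (φ − β) mod 2π = 2.333149 rad → L = 5.43·(1.740449 + 4.843891 + 2.333149) = 5.43·8.917490 = 48.421969 m
LSR: p² = d² − 2 + 2cos(α−β) + 2d(sin α + sin β) = 42.560679; p = √p² = 6.523855; φ = atan2(−cos α − cos β, d + sin α + sin β) − atan2(−2, p) = 0.426439 rad; t = (φ − α) mod 2π = 4.889715 rad, q = (φ − β) mod 2π = 2.680128 rad → L = 5.43·(4.889715 + 6.523855 + 2.680128) = 5.43·14.093697 = 76.528774 m
RSL: p² = d² − 2 + 2cos(α−β) − 2d(sin α + sin β) = 37.475946; p = √p² = 6.121760; φ = atan2(cos α + cos β, d − sin α − sin β) − atan2(2, p) = -0.452464 rad; t = (α − φ) mod 2π = 2.272374 rad, q = (β − φ) mod 2π = 4.481961 rad → L = 5.43·(2.272374 + 6.121760 + 4.481961) = 5.43·12.876095 = 69.917198 m
RLR: c = (6 − d² + 2cos(α−β) + 2d(sin α − sin β))/8 = -1.932910, |c| > 1 → infeasible
LRL: c = (6 − d² + 2cos(α−β) − 2d(sin α − sin β))/8 = -7.667893, |c| > 1 → infeasible
Shortest: RSR with L = 48.421969 m ≈ 48.4220 m
Convert RSR to answer units (arcs ×180/π): t = 1.740449·180/π = 99.7204°, p = ρ·p = 5.43·4.843891 = 26.3023 m, q = 2.333149·180/π = 133.6796°, L = 48.4220 m.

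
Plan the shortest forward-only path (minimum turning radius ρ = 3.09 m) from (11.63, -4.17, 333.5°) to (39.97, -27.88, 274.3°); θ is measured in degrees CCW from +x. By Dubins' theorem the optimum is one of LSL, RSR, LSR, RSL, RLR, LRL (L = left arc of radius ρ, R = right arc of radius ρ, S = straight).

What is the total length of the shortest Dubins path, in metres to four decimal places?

37.2220 m

Let ψ = atan2(Δy, Δx) = atan2(-23.71, 28.34) = -39.9168° be the start→goal bearing.
Normalize: d = |goal − start| / ρ = 36.950233/3.09 = 11.958004, α = (θ_start − ψ) mod 360° = 13.4168° = 0.234166 rad, β = (θ_goal − ψ) mod 360° = 314.2168° = 5.484117 rad.
Common terms: sin α = 0.232032, cos α = 0.972708, sin β = -0.716707, cos β = 0.697375, cos(α−β) = 0.512043, d² = 142.993863. Work in radians in the unit-radius frame; every candidate has L = ρ·(t + p + q).
LSL: p² = 2 + d² − 2cos(α−β) + 2d(sin α − sin β) = 166.659828; p = √p² = 12.909680; φ = atan2(cos β − cos α, d + sin α − sin β) = -0.021329 rad; t = (φ − α) mod 2π = 6.027690 rad, q = (β − φ) mod 2π = 5.505446 rad → L = 3.09·(6.027690 + 12.909680 + 5.505446) = 3.09·24.442815 = 75.528299 m
RSR: p² = 2 + d² − 2cos(α−β) + 2d(sin β − sin α) = 121.279726; p = √p² = 11.012707; φ = atan2(cos α − cos β, d − sin α + sin β) = 0.025004 rad; t = (α − φ) mod 2π = 0.209162 rad, q = (φ − β) mod 2π = 0.824072 rad → L = 3.09·(0.209162 + 11.012707 + 0.824072) = 3.09·12.045942 = 37.221962 m
LSR: p² = d² − 2 + 2cos(α−β) + 2d(sin α + sin β) = 130.426470; p = √p² = 11.420441; φ = atan2(−cos α − cos β, d + sin α + sin β) − atan2(−2, p) = 0.028820 rad; t = (φ − α) mod 2π = 6.077838 rad, q = (φ − β) mod 2π = 0.827888 rad → L = 3.09·(6.077838 + 11.420441 + 0.827888) = 3.09·18.326167 = 56.627857 m
RSL: p² = d² − 2 + 2cos(α−β) − 2d(sin α + sin β) = 153.609426; p = √p² = 12.393927; φ = atan2(cos α + cos β, d − sin α − sin β) − atan2(2, p) = -0.026565 rad; t = (α − φ) mod 2π = 0.260732 rad, q = (β − φ) mod 2π = 5.510682 rad → L = 3.09·(0.260732 + 12.393927 + 5.510682) = 3.09·18.165341 = 56.130905 m
RLR: c = (6 − d² + 2cos(α−β) + 2d(sin α − sin β))/8 = -14.159966, |c| > 1 → infeasible
LRL: c = (6 − d² + 2cos(α−β) − 2d(sin α − sin β))/8 = -19.832478, |c| > 1 → infeasible
Shortest: RSR with L = 37.221962 m ≈ 37.2220 m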